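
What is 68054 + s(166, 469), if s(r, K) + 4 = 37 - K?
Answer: 67618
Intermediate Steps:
s(r, K) = 33 - K (s(r, K) = -4 + (37 - K) = 33 - K)
68054 + s(166, 469) = 68054 + (33 - 1*469) = 68054 + (33 - 469) = 68054 - 436 = 67618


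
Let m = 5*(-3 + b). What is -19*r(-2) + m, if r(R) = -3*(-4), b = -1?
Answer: -248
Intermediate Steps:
r(R) = 12
m = -20 (m = 5*(-3 - 1) = 5*(-4) = -20)
-19*r(-2) + m = -19*12 - 20 = -228 - 20 = -248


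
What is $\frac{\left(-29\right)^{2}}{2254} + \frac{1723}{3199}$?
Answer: $\frac{939143}{1030078} \approx 0.91172$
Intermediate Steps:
$\frac{\left(-29\right)^{2}}{2254} + \frac{1723}{3199} = 841 \cdot \frac{1}{2254} + 1723 \cdot \frac{1}{3199} = \frac{841}{2254} + \frac{1723}{3199} = \frac{939143}{1030078}$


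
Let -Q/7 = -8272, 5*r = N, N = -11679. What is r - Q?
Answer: -301199/5 ≈ -60240.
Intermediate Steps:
r = -11679/5 (r = (⅕)*(-11679) = -11679/5 ≈ -2335.8)
Q = 57904 (Q = -7*(-8272) = 57904)
r - Q = -11679/5 - 1*57904 = -11679/5 - 57904 = -301199/5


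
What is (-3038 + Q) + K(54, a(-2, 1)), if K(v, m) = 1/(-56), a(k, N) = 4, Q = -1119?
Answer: -232793/56 ≈ -4157.0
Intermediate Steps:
K(v, m) = -1/56
(-3038 + Q) + K(54, a(-2, 1)) = (-3038 - 1119) - 1/56 = -4157 - 1/56 = -232793/56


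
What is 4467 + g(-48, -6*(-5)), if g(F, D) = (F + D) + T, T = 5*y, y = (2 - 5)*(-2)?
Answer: 4479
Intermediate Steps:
y = 6 (y = -3*(-2) = 6)
T = 30 (T = 5*6 = 30)
g(F, D) = 30 + D + F (g(F, D) = (F + D) + 30 = (D + F) + 30 = 30 + D + F)
4467 + g(-48, -6*(-5)) = 4467 + (30 - 6*(-5) - 48) = 4467 + (30 + 30 - 48) = 4467 + 12 = 4479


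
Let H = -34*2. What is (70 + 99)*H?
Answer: -11492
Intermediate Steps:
H = -68
(70 + 99)*H = (70 + 99)*(-68) = 169*(-68) = -11492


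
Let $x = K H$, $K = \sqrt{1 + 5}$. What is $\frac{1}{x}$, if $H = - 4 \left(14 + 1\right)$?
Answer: $- \frac{\sqrt{6}}{360} \approx -0.0068041$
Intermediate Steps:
$K = \sqrt{6} \approx 2.4495$
$H = -60$ ($H = \left(-4\right) 15 = -60$)
$x = - 60 \sqrt{6}$ ($x = \sqrt{6} \left(-60\right) = - 60 \sqrt{6} \approx -146.97$)
$\frac{1}{x} = \frac{1}{\left(-60\right) \sqrt{6}} = - \frac{\sqrt{6}}{360}$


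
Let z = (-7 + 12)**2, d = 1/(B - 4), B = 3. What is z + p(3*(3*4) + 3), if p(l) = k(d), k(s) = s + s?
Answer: 23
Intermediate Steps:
d = -1 (d = 1/(3 - 4) = 1/(-1) = -1)
k(s) = 2*s
p(l) = -2 (p(l) = 2*(-1) = -2)
z = 25 (z = 5**2 = 25)
z + p(3*(3*4) + 3) = 25 - 2 = 23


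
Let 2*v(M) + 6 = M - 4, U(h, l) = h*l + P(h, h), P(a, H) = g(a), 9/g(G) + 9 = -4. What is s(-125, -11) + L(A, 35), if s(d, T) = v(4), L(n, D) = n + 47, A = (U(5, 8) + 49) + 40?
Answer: 2240/13 ≈ 172.31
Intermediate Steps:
g(G) = -9/13 (g(G) = 9/(-9 - 4) = 9/(-13) = 9*(-1/13) = -9/13)
P(a, H) = -9/13
U(h, l) = -9/13 + h*l (U(h, l) = h*l - 9/13 = -9/13 + h*l)
v(M) = -5 + M/2 (v(M) = -3 + (M - 4)/2 = -3 + (-4 + M)/2 = -3 + (-2 + M/2) = -5 + M/2)
A = 1668/13 (A = ((-9/13 + 5*8) + 49) + 40 = ((-9/13 + 40) + 49) + 40 = (511/13 + 49) + 40 = 1148/13 + 40 = 1668/13 ≈ 128.31)
L(n, D) = 47 + n
s(d, T) = -3 (s(d, T) = -5 + (½)*4 = -5 + 2 = -3)
s(-125, -11) + L(A, 35) = -3 + (47 + 1668/13) = -3 + 2279/13 = 2240/13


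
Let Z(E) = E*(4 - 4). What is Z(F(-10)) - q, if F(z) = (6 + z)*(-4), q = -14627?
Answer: 14627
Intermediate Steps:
F(z) = -24 - 4*z
Z(E) = 0 (Z(E) = E*0 = 0)
Z(F(-10)) - q = 0 - 1*(-14627) = 0 + 14627 = 14627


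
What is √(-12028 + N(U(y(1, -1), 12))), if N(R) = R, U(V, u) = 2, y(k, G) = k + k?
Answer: I*√12026 ≈ 109.66*I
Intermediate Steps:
y(k, G) = 2*k
√(-12028 + N(U(y(1, -1), 12))) = √(-12028 + 2) = √(-12026) = I*√12026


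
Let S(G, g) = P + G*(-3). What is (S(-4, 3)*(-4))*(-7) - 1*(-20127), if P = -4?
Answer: 20351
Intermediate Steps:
S(G, g) = -4 - 3*G (S(G, g) = -4 + G*(-3) = -4 - 3*G)
(S(-4, 3)*(-4))*(-7) - 1*(-20127) = ((-4 - 3*(-4))*(-4))*(-7) - 1*(-20127) = ((-4 + 12)*(-4))*(-7) + 20127 = (8*(-4))*(-7) + 20127 = -32*(-7) + 20127 = 224 + 20127 = 20351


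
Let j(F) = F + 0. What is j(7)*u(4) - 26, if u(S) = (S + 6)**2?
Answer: 674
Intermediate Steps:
u(S) = (6 + S)**2
j(F) = F
j(7)*u(4) - 26 = 7*(6 + 4)**2 - 26 = 7*10**2 - 26 = 7*100 - 26 = 700 - 26 = 674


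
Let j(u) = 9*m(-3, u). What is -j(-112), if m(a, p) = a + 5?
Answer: -18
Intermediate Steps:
m(a, p) = 5 + a
j(u) = 18 (j(u) = 9*(5 - 3) = 9*2 = 18)
-j(-112) = -1*18 = -18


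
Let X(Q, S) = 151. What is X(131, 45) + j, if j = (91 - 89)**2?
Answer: 155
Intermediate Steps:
j = 4 (j = 2**2 = 4)
X(131, 45) + j = 151 + 4 = 155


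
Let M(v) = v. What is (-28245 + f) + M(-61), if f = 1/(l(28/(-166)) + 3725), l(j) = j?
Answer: -8751111183/309161 ≈ -28306.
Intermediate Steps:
f = 83/309161 (f = 1/(28/(-166) + 3725) = 1/(28*(-1/166) + 3725) = 1/(-14/83 + 3725) = 1/(309161/83) = 83/309161 ≈ 0.00026847)
(-28245 + f) + M(-61) = (-28245 + 83/309161) - 61 = -8732252362/309161 - 61 = -8751111183/309161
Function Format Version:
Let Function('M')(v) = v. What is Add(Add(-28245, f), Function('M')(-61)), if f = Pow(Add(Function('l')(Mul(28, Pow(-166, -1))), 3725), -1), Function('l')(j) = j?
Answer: Rational(-8751111183, 309161) ≈ -28306.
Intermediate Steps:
f = Rational(83, 309161) (f = Pow(Add(Mul(28, Pow(-166, -1)), 3725), -1) = Pow(Add(Mul(28, Rational(-1, 166)), 3725), -1) = Pow(Add(Rational(-14, 83), 3725), -1) = Pow(Rational(309161, 83), -1) = Rational(83, 309161) ≈ 0.00026847)
Add(Add(-28245, f), Function('M')(-61)) = Add(Add(-28245, Rational(83, 309161)), -61) = Add(Rational(-8732252362, 309161), -61) = Rational(-8751111183, 309161)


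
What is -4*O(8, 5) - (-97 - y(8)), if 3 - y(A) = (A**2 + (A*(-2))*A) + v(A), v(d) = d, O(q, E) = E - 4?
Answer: 152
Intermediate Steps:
O(q, E) = -4 + E
y(A) = 3 + A**2 - A (y(A) = 3 - ((A**2 + (A*(-2))*A) + A) = 3 - ((A**2 + (-2*A)*A) + A) = 3 - ((A**2 - 2*A**2) + A) = 3 - (-A**2 + A) = 3 - (A - A**2) = 3 + (A**2 - A) = 3 + A**2 - A)
-4*O(8, 5) - (-97 - y(8)) = -4*(-4 + 5) - (-97 - (3 + 8**2 - 1*8)) = -4*1 - (-97 - (3 + 64 - 8)) = -4 - (-97 - 1*59) = -4 - (-97 - 59) = -4 - 1*(-156) = -4 + 156 = 152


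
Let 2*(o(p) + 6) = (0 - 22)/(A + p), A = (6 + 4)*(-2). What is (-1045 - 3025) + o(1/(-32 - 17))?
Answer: -3998017/981 ≈ -4075.4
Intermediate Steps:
A = -20 (A = 10*(-2) = -20)
o(p) = -6 - 11/(-20 + p) (o(p) = -6 + ((0 - 22)/(-20 + p))/2 = -6 + (-22/(-20 + p))/2 = -6 - 11/(-20 + p))
(-1045 - 3025) + o(1/(-32 - 17)) = (-1045 - 3025) + (109 - 6/(-32 - 17))/(-20 + 1/(-32 - 17)) = -4070 + (109 - 6/(-49))/(-20 + 1/(-49)) = -4070 + (109 - 6*(-1/49))/(-20 - 1/49) = -4070 + (109 + 6/49)/(-981/49) = -4070 - 49/981*5347/49 = -4070 - 5347/981 = -3998017/981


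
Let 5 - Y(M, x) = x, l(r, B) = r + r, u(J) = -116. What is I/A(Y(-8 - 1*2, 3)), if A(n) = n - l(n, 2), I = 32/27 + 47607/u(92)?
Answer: 1281677/6264 ≈ 204.61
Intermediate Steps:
l(r, B) = 2*r
Y(M, x) = 5 - x
I = -1281677/3132 (I = 32/27 + 47607/(-116) = 32*(1/27) + 47607*(-1/116) = 32/27 - 47607/116 = -1281677/3132 ≈ -409.22)
A(n) = -n (A(n) = n - 2*n = -n)
I/A(Y(-8 - 1*2, 3)) = -1281677*(-1/(5 - 1*3))/3132 = -1281677*(-1/(5 - 3))/3132 = -1281677/(3132*((-1*2))) = -1281677/3132/(-2) = -1281677/3132*(-½) = 1281677/6264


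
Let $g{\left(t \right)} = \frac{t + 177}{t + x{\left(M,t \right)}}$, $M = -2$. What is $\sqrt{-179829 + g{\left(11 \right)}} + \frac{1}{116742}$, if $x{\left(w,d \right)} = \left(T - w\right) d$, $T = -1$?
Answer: $\frac{1}{116742} + \frac{5 i \sqrt{870331}}{11} \approx 8.5659 \cdot 10^{-6} + 424.05 i$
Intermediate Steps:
$x{\left(w,d \right)} = d \left(-1 - w\right)$ ($x{\left(w,d \right)} = \left(-1 - w\right) d = d \left(-1 - w\right)$)
$g{\left(t \right)} = \frac{177 + t}{2 t}$ ($g{\left(t \right)} = \frac{t + 177}{t - t \left(1 - 2\right)} = \frac{177 + t}{t - t \left(-1\right)} = \frac{177 + t}{t + t} = \frac{177 + t}{2 t}$)
$\sqrt{-179829 + g{\left(11 \right)}} + \frac{1}{116742} = \sqrt{-179829 + \frac{177 + 11}{2 \cdot 11}} + \frac{1}{116742} = \sqrt{-179829 + \frac{1}{2} \cdot \frac{1}{11} \cdot 188} + \frac{1}{116742} = \sqrt{-179829 + \frac{94}{11}} + \frac{1}{116742} = \sqrt{- \frac{1978025}{11}} + \frac{1}{116742} = \frac{5 i \sqrt{870331}}{11} + \frac{1}{116742} = \frac{1}{116742} + \frac{5 i \sqrt{870331}}{11}$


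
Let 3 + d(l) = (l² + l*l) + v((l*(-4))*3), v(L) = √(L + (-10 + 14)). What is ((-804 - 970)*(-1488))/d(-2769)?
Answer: 40479241760928/235153606775729 - 10558848*√2077/235153606775729 ≈ 0.17214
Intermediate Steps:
v(L) = √(4 + L) (v(L) = √(L + 4) = √(4 + L))
d(l) = -3 + √(4 - 12*l) + 2*l² (d(l) = -3 + ((l² + l*l) + √(4 + (l*(-4))*3)) = -3 + ((l² + l²) + √(4 - 4*l*3)) = -3 + (2*l² + √(4 - 12*l)) = -3 + (√(4 - 12*l) + 2*l²) = -3 + √(4 - 12*l) + 2*l²)
((-804 - 970)*(-1488))/d(-2769) = ((-804 - 970)*(-1488))/(-3 + 2*(-2769)² + 2*√(1 - 3*(-2769))) = (-1774*(-1488))/(-3 + 2*7667361 + 2*√(1 + 8307)) = 2639712/(-3 + 15334722 + 2*√8308) = 2639712/(-3 + 15334722 + 2*(2*√2077)) = 2639712/(-3 + 15334722 + 4*√2077) = 2639712/(15334719 + 4*√2077)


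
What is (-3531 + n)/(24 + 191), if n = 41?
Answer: -698/43 ≈ -16.233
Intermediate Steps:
(-3531 + n)/(24 + 191) = (-3531 + 41)/(24 + 191) = -3490/215 = -3490*1/215 = -698/43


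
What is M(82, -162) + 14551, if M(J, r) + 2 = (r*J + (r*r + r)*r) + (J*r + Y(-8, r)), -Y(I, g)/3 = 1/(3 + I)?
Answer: -21186512/5 ≈ -4.2373e+6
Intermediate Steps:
Y(I, g) = -3/(3 + I)
M(J, r) = -7/5 + r*(r + r²) + 2*J*r (M(J, r) = -2 + ((r*J + (r*r + r)*r) + (J*r - 3/(3 - 8))) = -2 + ((J*r + (r² + r)*r) + (J*r - 3/(-5))) = -2 + ((J*r + (r + r²)*r) + (J*r - 3*(-⅕))) = -2 + ((J*r + r*(r + r²)) + (J*r + ⅗)) = -2 + ((J*r + r*(r + r²)) + (⅗ + J*r)) = -2 + (⅗ + r*(r + r²) + 2*J*r) = -7/5 + r*(r + r²) + 2*J*r)
M(82, -162) + 14551 = (-7/5 + (-162)² + (-162)³ + 2*82*(-162)) + 14551 = (-7/5 + 26244 - 4251528 - 26568) + 14551 = -21259267/5 + 14551 = -21186512/5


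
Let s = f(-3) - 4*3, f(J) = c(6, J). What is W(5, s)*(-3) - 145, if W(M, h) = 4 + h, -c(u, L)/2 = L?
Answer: -139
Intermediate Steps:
c(u, L) = -2*L
f(J) = -2*J
s = -6 (s = -2*(-3) - 4*3 = 6 - 12 = -6)
W(5, s)*(-3) - 145 = (4 - 6)*(-3) - 145 = -2*(-3) - 145 = 6 - 145 = -139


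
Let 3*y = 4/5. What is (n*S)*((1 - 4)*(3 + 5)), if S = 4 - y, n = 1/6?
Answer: -224/15 ≈ -14.933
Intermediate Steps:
y = 4/15 (y = (4/5)/3 = (4*(⅕))/3 = (⅓)*(⅘) = 4/15 ≈ 0.26667)
n = ⅙ ≈ 0.16667
S = 56/15 (S = 4 - 1*4/15 = 4 - 4/15 = 56/15 ≈ 3.7333)
(n*S)*((1 - 4)*(3 + 5)) = ((⅙)*(56/15))*((1 - 4)*(3 + 5)) = 28*(-3*8)/45 = (28/45)*(-24) = -224/15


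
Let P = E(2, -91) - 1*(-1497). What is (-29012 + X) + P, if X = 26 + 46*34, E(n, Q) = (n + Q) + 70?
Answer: -25944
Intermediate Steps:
E(n, Q) = 70 + Q + n (E(n, Q) = (Q + n) + 70 = 70 + Q + n)
P = 1478 (P = (70 - 91 + 2) - 1*(-1497) = -19 + 1497 = 1478)
X = 1590 (X = 26 + 1564 = 1590)
(-29012 + X) + P = (-29012 + 1590) + 1478 = -27422 + 1478 = -25944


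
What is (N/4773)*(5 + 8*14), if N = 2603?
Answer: 101517/1591 ≈ 63.807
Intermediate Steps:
(N/4773)*(5 + 8*14) = (2603/4773)*(5 + 8*14) = (2603*(1/4773))*(5 + 112) = (2603/4773)*117 = 101517/1591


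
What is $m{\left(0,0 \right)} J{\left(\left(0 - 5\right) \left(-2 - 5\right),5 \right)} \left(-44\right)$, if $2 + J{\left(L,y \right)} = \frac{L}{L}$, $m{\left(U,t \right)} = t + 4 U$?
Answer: $0$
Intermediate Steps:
$J{\left(L,y \right)} = -1$ ($J{\left(L,y \right)} = -2 + \frac{L}{L} = -2 + 1 = -1$)
$m{\left(0,0 \right)} J{\left(\left(0 - 5\right) \left(-2 - 5\right),5 \right)} \left(-44\right) = \left(0 + 4 \cdot 0\right) \left(-1\right) \left(-44\right) = \left(0 + 0\right) \left(-1\right) \left(-44\right) = 0 \left(-1\right) \left(-44\right) = 0 \left(-44\right) = 0$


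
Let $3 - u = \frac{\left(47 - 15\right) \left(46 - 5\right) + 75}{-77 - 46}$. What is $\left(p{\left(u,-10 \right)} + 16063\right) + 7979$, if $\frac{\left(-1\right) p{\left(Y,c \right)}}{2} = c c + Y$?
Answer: $\frac{2929054}{123} \approx 23813.0$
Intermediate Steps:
$u = \frac{1756}{123}$ ($u = 3 - \frac{\left(47 - 15\right) \left(46 - 5\right) + 75}{-77 - 46} = 3 - \frac{32 \cdot 41 + 75}{-123} = 3 - \left(1312 + 75\right) \left(- \frac{1}{123}\right) = 3 - 1387 \left(- \frac{1}{123}\right) = 3 - - \frac{1387}{123} = 3 + \frac{1387}{123} = \frac{1756}{123} \approx 14.276$)
$p{\left(Y,c \right)} = - 2 Y - 2 c^{2}$ ($p{\left(Y,c \right)} = - 2 \left(c c + Y\right) = - 2 \left(c^{2} + Y\right) = - 2 \left(Y + c^{2}\right) = - 2 Y - 2 c^{2}$)
$\left(p{\left(u,-10 \right)} + 16063\right) + 7979 = \left(\left(\left(-2\right) \frac{1756}{123} - 2 \left(-10\right)^{2}\right) + 16063\right) + 7979 = \left(\left(- \frac{3512}{123} - 200\right) + 16063\right) + 7979 = \left(- \frac{28112}{123} + 16063\right) + 7979 = \frac{1947637}{123} + 7979 = \frac{2929054}{123}$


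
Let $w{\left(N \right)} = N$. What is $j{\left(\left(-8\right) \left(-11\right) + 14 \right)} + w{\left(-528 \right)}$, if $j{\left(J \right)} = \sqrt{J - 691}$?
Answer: $-528 + i \sqrt{589} \approx -528.0 + 24.269 i$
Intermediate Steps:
$j{\left(J \right)} = \sqrt{-691 + J}$
$j{\left(\left(-8\right) \left(-11\right) + 14 \right)} + w{\left(-528 \right)} = \sqrt{-691 + \left(\left(-8\right) \left(-11\right) + 14\right)} - 528 = \sqrt{-691 + \left(88 + 14\right)} - 528 = \sqrt{-691 + 102} - 528 = \sqrt{-589} - 528 = i \sqrt{589} - 528 = -528 + i \sqrt{589}$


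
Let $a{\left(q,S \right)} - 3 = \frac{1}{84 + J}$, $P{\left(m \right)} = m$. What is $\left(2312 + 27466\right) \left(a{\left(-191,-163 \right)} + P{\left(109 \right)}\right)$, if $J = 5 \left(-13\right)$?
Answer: $\frac{63397362}{19} \approx 3.3367 \cdot 10^{6}$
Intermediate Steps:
$J = -65$
$a{\left(q,S \right)} = \frac{58}{19}$ ($a{\left(q,S \right)} = 3 + \frac{1}{84 - 65} = 3 + \frac{1}{19} = \frac{58}{19}$)
$\left(2312 + 27466\right) \left(a{\left(-191,-163 \right)} + P{\left(109 \right)}\right) = \left(2312 + 27466\right) \left(\frac{58}{19} + 109\right) = 29778 \cdot \frac{2129}{19} = \frac{63397362}{19}$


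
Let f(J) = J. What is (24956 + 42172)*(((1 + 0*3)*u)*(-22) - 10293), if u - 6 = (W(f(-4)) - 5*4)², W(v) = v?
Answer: -1550455416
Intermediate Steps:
u = 582 (u = 6 + (-4 - 5*4)² = 6 + (-4 - 20)² = 6 + (-24)² = 6 + 576 = 582)
(24956 + 42172)*(((1 + 0*3)*u)*(-22) - 10293) = (24956 + 42172)*(((1 + 0*3)*582)*(-22) - 10293) = 67128*(((1 + 0)*582)*(-22) - 10293) = 67128*((1*582)*(-22) - 10293) = 67128*(582*(-22) - 10293) = 67128*(-12804 - 10293) = 67128*(-23097) = -1550455416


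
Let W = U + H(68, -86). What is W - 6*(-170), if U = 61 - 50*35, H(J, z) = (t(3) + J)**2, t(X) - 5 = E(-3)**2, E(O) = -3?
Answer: 6055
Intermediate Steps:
t(X) = 14 (t(X) = 5 + (-3)**2 = 5 + 9 = 14)
H(J, z) = (14 + J)**2
U = -1689 (U = 61 - 1750 = -1689)
W = 5035 (W = -1689 + (14 + 68)**2 = -1689 + 82**2 = -1689 + 6724 = 5035)
W - 6*(-170) = 5035 - 6*(-170) = 5035 - 1*(-1020) = 5035 + 1020 = 6055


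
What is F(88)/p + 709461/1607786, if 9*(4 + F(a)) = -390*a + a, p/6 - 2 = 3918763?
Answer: 75038147457631/170114458615830 ≈ 0.44110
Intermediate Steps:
p = 23512590 (p = 12 + 6*3918763 = 12 + 23512578 = 23512590)
F(a) = -4 - 389*a/9 (F(a) = -4 + (-390*a + a)/9 = -4 + (-389*a)/9 = -4 - 389*a/9)
F(88)/p + 709461/1607786 = (-4 - 389/9*88)/23512590 + 709461/1607786 = (-4 - 34232/9)*(1/23512590) + 709461*(1/1607786) = -34268/9*1/23512590 + 709461/1607786 = -17134/105806655 + 709461/1607786 = 75038147457631/170114458615830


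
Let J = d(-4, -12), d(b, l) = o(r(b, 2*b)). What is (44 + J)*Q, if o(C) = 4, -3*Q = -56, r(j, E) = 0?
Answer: 896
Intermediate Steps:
Q = 56/3 (Q = -1/3*(-56) = 56/3 ≈ 18.667)
d(b, l) = 4
J = 4
(44 + J)*Q = (44 + 4)*(56/3) = 48*(56/3) = 896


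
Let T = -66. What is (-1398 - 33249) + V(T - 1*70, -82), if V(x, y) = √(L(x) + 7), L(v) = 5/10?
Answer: -34647 + √30/2 ≈ -34644.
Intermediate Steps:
L(v) = ½ (L(v) = 5*(⅒) = ½)
V(x, y) = √30/2 (V(x, y) = √(½ + 7) = √(15/2) = √30/2)
(-1398 - 33249) + V(T - 1*70, -82) = (-1398 - 33249) + √30/2 = -34647 + √30/2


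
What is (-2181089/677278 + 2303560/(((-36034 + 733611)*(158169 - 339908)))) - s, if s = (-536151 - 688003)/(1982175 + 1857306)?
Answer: -956557980368022170242871/329670265930924792353354 ≈ -2.9016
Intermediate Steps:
s = -1224154/3839481 ≈ -0.31883
(-2181089/677278 + 2303560/(((-36034 + 733611)*(158169 - 339908)))) - s = (-2181089/677278 + 2303560/(((-36034 + 733611)*(158169 - 339908)))) - 1*(-1224154/3839481) = (-2181089*1/677278 + 2303560/((697577*(-181739)))) + 1224154/3839481 = (-2181089/677278 + 2303560/(-126776946403)) + 1224154/3839481 = (-2181089/677278 + 2303560*(-1/126776946403)) + 1224154/3839481 = (-2181089/677278 - 2303560/126776946403) + 1224154/3839481 = -276513363403682547/85863236705931034 + 1224154/3839481 = -956557980368022170242871/329670265930924792353354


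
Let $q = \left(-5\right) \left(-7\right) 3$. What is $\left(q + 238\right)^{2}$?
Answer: $117649$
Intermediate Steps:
$q = 105$ ($q = 35 \cdot 3 = 105$)
$\left(q + 238\right)^{2} = \left(105 + 238\right)^{2} = 343^{2} = 117649$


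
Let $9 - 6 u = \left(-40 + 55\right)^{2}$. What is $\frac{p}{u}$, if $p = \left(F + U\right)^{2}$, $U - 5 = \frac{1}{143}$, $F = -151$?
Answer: $- \frac{48427681}{81796} \approx -592.05$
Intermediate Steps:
$U = \frac{716}{143}$ ($U = 5 + \frac{1}{143} = \frac{716}{143} \approx 5.007$)
$p = \frac{435849129}{20449}$ ($p = \left(-151 + \frac{716}{143}\right)^{2} = \left(- \frac{20877}{143}\right)^{2} = \frac{435849129}{20449} \approx 21314.0$)
$u = -36$ ($u = \frac{3}{2} - \frac{\left(-40 + 55\right)^{2}}{6} = \frac{3}{2} - \frac{15^{2}}{6} = \frac{3}{2} - \frac{75}{2} = -36$)
$\frac{p}{u} = \frac{435849129}{20449 \left(-36\right)} = \frac{435849129}{20449} \left(- \frac{1}{36}\right) = - \frac{48427681}{81796}$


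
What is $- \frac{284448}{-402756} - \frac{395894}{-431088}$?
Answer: $\frac{11752950137}{7234303272} \approx 1.6246$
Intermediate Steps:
$- \frac{284448}{-402756} - \frac{395894}{-431088} = \left(-284448\right) \left(- \frac{1}{402756}\right) - - \frac{197947}{215544} = \frac{23704}{33563} + \frac{197947}{215544} = \frac{11752950137}{7234303272}$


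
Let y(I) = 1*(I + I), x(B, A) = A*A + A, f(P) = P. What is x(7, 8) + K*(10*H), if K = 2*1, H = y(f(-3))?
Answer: -48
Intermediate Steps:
x(B, A) = A + A**2 (x(B, A) = A**2 + A = A + A**2)
y(I) = 2*I (y(I) = 1*(2*I) = 2*I)
H = -6 (H = 2*(-3) = -6)
K = 2
x(7, 8) + K*(10*H) = 8*(1 + 8) + 2*(10*(-6)) = 8*9 + 2*(-60) = 72 - 120 = -48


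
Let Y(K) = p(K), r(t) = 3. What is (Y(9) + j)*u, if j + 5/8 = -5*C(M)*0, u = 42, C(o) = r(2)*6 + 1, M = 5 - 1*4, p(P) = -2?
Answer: -441/4 ≈ -110.25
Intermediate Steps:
Y(K) = -2
M = 1 (M = 5 - 4 = 1)
C(o) = 19 (C(o) = 3*6 + 1 = 18 + 1 = 19)
j = -5/8 (j = -5/8 - 5*19*0 = -5/8 - 95*0 = -5/8 + 0 = -5/8 ≈ -0.62500)
(Y(9) + j)*u = (-2 - 5/8)*42 = -21/8*42 = -441/4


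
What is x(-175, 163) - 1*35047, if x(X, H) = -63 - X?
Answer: -34935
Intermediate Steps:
x(-175, 163) - 1*35047 = (-63 - 1*(-175)) - 1*35047 = (-63 + 175) - 35047 = 112 - 35047 = -34935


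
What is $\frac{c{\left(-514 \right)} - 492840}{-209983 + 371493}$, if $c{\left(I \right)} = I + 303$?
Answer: $- \frac{493051}{161510} \approx -3.0528$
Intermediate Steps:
$c{\left(I \right)} = 303 + I$
$\frac{c{\left(-514 \right)} - 492840}{-209983 + 371493} = \frac{\left(303 - 514\right) - 492840}{-209983 + 371493} = \frac{-211 - 492840}{161510} = \left(-493051\right) \frac{1}{161510} = - \frac{493051}{161510}$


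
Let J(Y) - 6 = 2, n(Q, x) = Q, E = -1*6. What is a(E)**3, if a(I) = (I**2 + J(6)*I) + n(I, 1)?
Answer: -5832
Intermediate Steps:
E = -6
J(Y) = 8 (J(Y) = 6 + 2 = 8)
a(I) = I**2 + 9*I (a(I) = (I**2 + 8*I) + I = I**2 + 9*I)
a(E)**3 = (-6*(9 - 6))**3 = (-6*3)**3 = (-18)**3 = -5832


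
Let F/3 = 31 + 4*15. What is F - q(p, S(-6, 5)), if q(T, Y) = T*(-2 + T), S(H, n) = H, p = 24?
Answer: -255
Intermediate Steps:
F = 273 (F = 3*(31 + 4*15) = 3*(31 + 60) = 3*91 = 273)
F - q(p, S(-6, 5)) = 273 - 24*(-2 + 24) = 273 - 24*22 = 273 - 1*528 = 273 - 528 = -255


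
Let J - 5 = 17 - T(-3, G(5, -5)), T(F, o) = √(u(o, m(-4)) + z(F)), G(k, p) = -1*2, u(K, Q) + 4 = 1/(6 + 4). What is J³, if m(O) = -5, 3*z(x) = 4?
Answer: (660 - I*√2310)³/27000 ≈ 10479.0 - 2322.1*I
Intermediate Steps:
z(x) = 4/3 (z(x) = (⅓)*4 = 4/3)
u(K, Q) = -39/10 (u(K, Q) = -4 + 1/(6 + 4) = -4 + 1/10 = -4 + ⅒ = -39/10)
G(k, p) = -2
T(F, o) = I*√2310/30 (T(F, o) = √(-39/10 + 4/3) = √(-77/30) = I*√2310/30)
J = 22 - I*√2310/30 (J = 5 + (17 - I*√2310/30) = 22 - I*√2310/30 ≈ 22.0 - 1.6021*I)
J³ = (22 - I*√2310/30)³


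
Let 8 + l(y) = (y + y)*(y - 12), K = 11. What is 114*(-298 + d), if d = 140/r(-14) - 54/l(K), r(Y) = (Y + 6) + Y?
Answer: -1897074/55 ≈ -34492.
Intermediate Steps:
r(Y) = 6 + 2*Y (r(Y) = (6 + Y) + Y = 6 + 2*Y)
l(y) = -8 + 2*y*(-12 + y) (l(y) = -8 + (y + y)*(y - 12) = -8 + (2*y)*(-12 + y) = -8 + 2*y*(-12 + y))
d = -251/55 (d = 140/(6 + 2*(-14)) - 54/(-8 - 24*11 + 2*11²) = 140/(6 - 28) - 54/(-8 - 264 + 2*121) = 140/(-22) - 54/(-8 - 264 + 242) = 140*(-1/22) - 54/(-30) = -70/11 - 54*(-1/30) = -70/11 + 9/5 = -251/55 ≈ -4.5636)
114*(-298 + d) = 114*(-298 - 251/55) = 114*(-16641/55) = -1897074/55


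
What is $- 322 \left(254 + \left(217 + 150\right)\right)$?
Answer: $-199962$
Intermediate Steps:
$- 322 \left(254 + \left(217 + 150\right)\right) = - 322 \left(254 + 367\right) = \left(-322\right) 621 = -199962$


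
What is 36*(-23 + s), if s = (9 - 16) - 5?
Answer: -1260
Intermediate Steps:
s = -12 (s = -7 - 5 = -12)
36*(-23 + s) = 36*(-23 - 12) = 36*(-35) = -1260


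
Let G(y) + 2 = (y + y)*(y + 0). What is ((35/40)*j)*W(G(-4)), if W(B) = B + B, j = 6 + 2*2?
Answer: 525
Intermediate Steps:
G(y) = -2 + 2*y² (G(y) = -2 + (y + y)*(y + 0) = -2 + (2*y)*y = -2 + 2*y²)
j = 10 (j = 6 + 4 = 10)
W(B) = 2*B
((35/40)*j)*W(G(-4)) = ((35/40)*10)*(2*(-2 + 2*(-4)²)) = ((35*(1/40))*10)*(2*(-2 + 2*16)) = ((7/8)*10)*(2*(-2 + 32)) = 35*(2*30)/4 = (35/4)*60 = 525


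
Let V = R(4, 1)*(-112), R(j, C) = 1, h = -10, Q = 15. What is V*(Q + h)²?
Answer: -2800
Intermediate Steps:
V = -112 (V = 1*(-112) = -112)
V*(Q + h)² = -112*(15 - 10)² = -112*5² = -112*25 = -2800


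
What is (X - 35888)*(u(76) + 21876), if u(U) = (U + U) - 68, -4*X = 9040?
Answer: -837730080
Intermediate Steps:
X = -2260 (X = -1/4*9040 = -2260)
u(U) = -68 + 2*U (u(U) = 2*U - 68 = -68 + 2*U)
(X - 35888)*(u(76) + 21876) = (-2260 - 35888)*((-68 + 2*76) + 21876) = -38148*((-68 + 152) + 21876) = -38148*(84 + 21876) = -38148*21960 = -837730080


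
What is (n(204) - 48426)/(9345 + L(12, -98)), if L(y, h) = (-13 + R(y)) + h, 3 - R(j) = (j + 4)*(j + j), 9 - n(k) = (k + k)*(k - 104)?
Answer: -29739/2951 ≈ -10.078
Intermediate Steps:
n(k) = 9 - 2*k*(-104 + k) (n(k) = 9 - (k + k)*(k - 104) = 9 - 2*k*(-104 + k))
R(j) = 3 - 2*j*(4 + j) (R(j) = 3 - (j + 4)*(j + j) = 3 - (4 + j)*2*j = 3 - 2*j*(4 + j))
L(y, h) = -10 + h - 8*y - 2*y² (L(y, h) = (-13 + (3 - 8*y - 2*y²)) + h = (-10 - 8*y - 2*y²) + h = -10 + h - 8*y - 2*y²)
(n(204) - 48426)/(9345 + L(12, -98)) = ((9 - 2*204² + 208*204) - 48426)/(9345 + (-10 - 98 - 8*12 - 2*12²)) = ((9 - 2*41616 + 42432) - 48426)/(9345 + (-10 - 98 - 96 - 2*144)) = ((9 - 83232 + 42432) - 48426)/(9345 + (-10 - 98 - 96 - 288)) = (-40791 - 48426)/(9345 - 492) = -89217/8853 = -89217*1/8853 = -29739/2951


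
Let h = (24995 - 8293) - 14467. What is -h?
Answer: -2235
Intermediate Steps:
h = 2235 (h = 16702 - 14467 = 2235)
-h = -1*2235 = -2235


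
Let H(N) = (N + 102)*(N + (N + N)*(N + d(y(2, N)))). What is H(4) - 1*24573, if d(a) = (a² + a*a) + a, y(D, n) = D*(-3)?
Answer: 35211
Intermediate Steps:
y(D, n) = -3*D
d(a) = a + 2*a² (d(a) = (a² + a²) + a = 2*a² + a = a + 2*a²)
H(N) = (102 + N)*(N + 2*N*(66 + N)) (H(N) = (N + 102)*(N + (N + N)*(N + (-3*2)*(1 + 2*(-3*2)))) = (102 + N)*(N + (2*N)*(N - 6*(1 + 2*(-6)))) = (102 + N)*(N + (2*N)*(N - 6*(1 - 12))) = (102 + N)*(N + (2*N)*(N - 6*(-11))) = (102 + N)*(N + (2*N)*(N + 66)) = (102 + N)*(N + (2*N)*(66 + N)) = (102 + N)*(N + 2*N*(66 + N)))
H(4) - 1*24573 = 4*(13566 + 2*4² + 337*4) - 1*24573 = 4*(13566 + 2*16 + 1348) - 24573 = 4*(13566 + 32 + 1348) - 24573 = 4*14946 - 24573 = 59784 - 24573 = 35211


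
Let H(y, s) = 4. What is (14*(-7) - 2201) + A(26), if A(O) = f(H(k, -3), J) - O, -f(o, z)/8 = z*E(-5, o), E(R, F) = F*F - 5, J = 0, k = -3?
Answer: -2325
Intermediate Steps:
E(R, F) = -5 + F² (E(R, F) = F² - 5 = -5 + F²)
f(o, z) = -8*z*(-5 + o²)
A(O) = -O (A(O) = 8*0*(5 - 1*4²) - O = 8*0*(5 - 1*16) - O = 8*0*(5 - 16) - O = 8*0*(-11) - O = 0 - O = -O)
(14*(-7) - 2201) + A(26) = (14*(-7) - 2201) - 1*26 = (-98 - 2201) - 26 = -2299 - 26 = -2325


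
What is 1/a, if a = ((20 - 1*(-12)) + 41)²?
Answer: 1/5329 ≈ 0.00018765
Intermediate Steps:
a = 5329 (a = ((20 + 12) + 41)² = (32 + 41)² = 73² = 5329)
1/a = 1/5329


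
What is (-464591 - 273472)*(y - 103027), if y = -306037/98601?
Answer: 2499295667240544/32867 ≈ 7.6043e+10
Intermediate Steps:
y = -306037/98601 (y = -306037*1/98601 = -306037/98601 ≈ -3.1038)
(-464591 - 273472)*(y - 103027) = (-464591 - 273472)*(-306037/98601 - 103027) = -738063*(-10158871264/98601) = 2499295667240544/32867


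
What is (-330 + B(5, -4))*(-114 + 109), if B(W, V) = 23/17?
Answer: 27935/17 ≈ 1643.2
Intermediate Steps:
B(W, V) = 23/17 (B(W, V) = 23*(1/17) = 23/17)
(-330 + B(5, -4))*(-114 + 109) = (-330 + 23/17)*(-114 + 109) = -5587/17*(-5) = 27935/17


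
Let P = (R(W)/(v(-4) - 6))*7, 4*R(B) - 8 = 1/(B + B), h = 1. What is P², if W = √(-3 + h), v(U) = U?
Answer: 25039/12800 - 49*I*√2/400 ≈ 1.9562 - 0.17324*I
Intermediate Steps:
W = I*√2 (W = √(-3 + 1) = √(-2) = I*√2 ≈ 1.4142*I)
R(B) = 2 + 1/(8*B) (R(B) = 2 + 1/(4*(B + B)) = 2 + 1/(4*((2*B))) = 2 + (1/(2*B))/4 = 2 + 1/(8*B))
P = -7/5 + 7*I*√2/160 (P = ((2 + 1/(8*((I*√2))))/(-4 - 6))*7 = ((2 + (-I*√2/2)/8)/(-10))*7 = ((2 - I*√2/16)*(-⅒))*7 = (-⅕ + I*√2/160)*7 = -7/5 + 7*I*√2/160 ≈ -1.4 + 0.061872*I)
P² = (-7/5 + 7*I*√2/160)²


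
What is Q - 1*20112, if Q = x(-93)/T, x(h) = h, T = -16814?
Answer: -338163075/16814 ≈ -20112.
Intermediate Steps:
Q = 93/16814 (Q = -93/(-16814) = -93*(-1/16814) = 93/16814 ≈ 0.0055311)
Q - 1*20112 = 93/16814 - 1*20112 = 93/16814 - 20112 = -338163075/16814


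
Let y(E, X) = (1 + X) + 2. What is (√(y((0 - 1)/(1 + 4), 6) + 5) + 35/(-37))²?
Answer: 20391/1369 - 70*√14/37 ≈ 7.8160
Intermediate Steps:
y(E, X) = 3 + X
(√(y((0 - 1)/(1 + 4), 6) + 5) + 35/(-37))² = (√((3 + 6) + 5) + 35/(-37))² = (√(9 + 5) + 35*(-1/37))² = (√14 - 35/37)² = (-35/37 + √14)²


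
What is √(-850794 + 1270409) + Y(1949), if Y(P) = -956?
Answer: -956 + √419615 ≈ -308.22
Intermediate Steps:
√(-850794 + 1270409) + Y(1949) = √(-850794 + 1270409) - 956 = √419615 - 956 = -956 + √419615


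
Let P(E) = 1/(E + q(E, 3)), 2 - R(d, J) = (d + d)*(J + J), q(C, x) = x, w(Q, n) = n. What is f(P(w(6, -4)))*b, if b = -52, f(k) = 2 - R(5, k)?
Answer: 1040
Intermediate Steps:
R(d, J) = 2 - 4*J*d (R(d, J) = 2 - (d + d)*(J + J) = 2 - 2*d*2*J = 2 - 4*J*d)
P(E) = 1/(3 + E) (P(E) = 1/(E + 3) = 1/(3 + E))
f(k) = 20*k (f(k) = 2 - (2 - 4*k*5) = 2 - (2 - 20*k) = 2 + (-2 + 20*k) = 20*k)
f(P(w(6, -4)))*b = (20/(3 - 4))*(-52) = (20/(-1))*(-52) = (20*(-1))*(-52) = -20*(-52) = 1040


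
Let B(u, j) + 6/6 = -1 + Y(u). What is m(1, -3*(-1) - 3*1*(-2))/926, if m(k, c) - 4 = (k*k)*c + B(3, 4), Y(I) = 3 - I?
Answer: 11/926 ≈ 0.011879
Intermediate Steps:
B(u, j) = 1 - u (B(u, j) = -1 + (-1 + (3 - u)) = -1 + (2 - u) = 1 - u)
m(k, c) = 2 + c*k**2 (m(k, c) = 4 + ((k*k)*c + (1 - 1*3)) = 4 + (k**2*c + (1 - 3)) = 4 + (c*k**2 - 2) = 4 + (-2 + c*k**2) = 2 + c*k**2)
m(1, -3*(-1) - 3*1*(-2))/926 = (2 + (-3*(-1) - 3*1*(-2))*1**2)/926 = (2 + (3 - 3*(-2))*1)*(1/926) = (2 + (3 + 6)*1)*(1/926) = (2 + 9*1)*(1/926) = (2 + 9)*(1/926) = 11*(1/926) = 11/926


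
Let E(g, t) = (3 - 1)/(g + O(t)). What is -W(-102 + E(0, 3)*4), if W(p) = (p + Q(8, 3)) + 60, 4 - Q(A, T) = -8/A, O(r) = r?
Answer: 103/3 ≈ 34.333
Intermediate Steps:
E(g, t) = 2/(g + t) (E(g, t) = (3 - 1)/(g + t) = 2/(g + t))
Q(A, T) = 4 + 8/A (Q(A, T) = 4 - (-8)/A = 4 + 8/A)
W(p) = 65 + p (W(p) = (p + (4 + 8/8)) + 60 = (p + (4 + 8*(⅛))) + 60 = (p + (4 + 1)) + 60 = (p + 5) + 60 = (5 + p) + 60 = 65 + p)
-W(-102 + E(0, 3)*4) = -(65 + (-102 + (2/(0 + 3))*4)) = -(65 + (-102 + (2/3)*4)) = -(65 + (-102 + (2*(⅓))*4)) = -(65 + (-102 + (⅔)*4)) = -(65 + (-102 + 8/3)) = -(65 - 298/3) = -1*(-103/3) = 103/3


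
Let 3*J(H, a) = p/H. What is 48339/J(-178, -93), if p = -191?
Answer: 25813026/191 ≈ 1.3515e+5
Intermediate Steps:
J(H, a) = -191/(3*H) (J(H, a) = (-191/H)/3 = -191/(3*H))
48339/J(-178, -93) = 48339/((-191/3/(-178))) = 48339/((-191/3*(-1/178))) = 48339/(191/534) = 48339*(534/191) = 25813026/191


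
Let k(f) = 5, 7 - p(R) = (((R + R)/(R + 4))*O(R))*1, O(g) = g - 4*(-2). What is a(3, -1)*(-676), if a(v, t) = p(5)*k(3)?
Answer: 226460/9 ≈ 25162.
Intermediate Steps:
O(g) = 8 + g (O(g) = g + 8 = 8 + g)
p(R) = 7 - 2*R*(8 + R)/(4 + R) (p(R) = 7 - ((R + R)/(R + 4))*(8 + R) = 7 - ((2*R)/(4 + R))*(8 + R) = 7 - (2*R/(4 + R))*(8 + R) = 7 - 2*R*(8 + R)/(4 + R))
a(v, t) = -335/9 (a(v, t) = ((28 - 9*5 - 2*5²)/(4 + 5))*5 = ((28 - 45 - 2*25)/9)*5 = ((28 - 45 - 50)/9)*5 = ((⅑)*(-67))*5 = -67/9*5 = -335/9)
a(3, -1)*(-676) = -335/9*(-676) = 226460/9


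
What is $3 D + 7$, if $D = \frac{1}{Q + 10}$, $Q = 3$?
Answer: $\frac{94}{13} \approx 7.2308$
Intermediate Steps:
$D = \frac{1}{13}$ ($D = \frac{1}{3 + 10} = \frac{1}{13} \approx 0.076923$)
$3 D + 7 = 3 \cdot \frac{1}{13} + 7 = \frac{3}{13} + 7 = \frac{94}{13}$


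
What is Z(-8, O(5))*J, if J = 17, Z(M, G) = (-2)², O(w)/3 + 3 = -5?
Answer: 68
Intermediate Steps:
O(w) = -24 (O(w) = -9 + 3*(-5) = -9 - 15 = -24)
Z(M, G) = 4
Z(-8, O(5))*J = 4*17 = 68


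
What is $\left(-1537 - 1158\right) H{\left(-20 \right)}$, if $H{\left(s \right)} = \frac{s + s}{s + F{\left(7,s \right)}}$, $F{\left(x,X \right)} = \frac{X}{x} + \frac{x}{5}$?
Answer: $- \frac{3773000}{751} \approx -5024.0$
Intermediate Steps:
$F{\left(x,X \right)} = \frac{x}{5} + \frac{X}{x}$ ($F{\left(x,X \right)} = \frac{X}{x} + x \frac{1}{5} = \frac{X}{x} + \frac{x}{5} = \frac{x}{5} + \frac{X}{x}$)
$H{\left(s \right)} = \frac{2 s}{\frac{7}{5} + \frac{8 s}{7}}$ ($H{\left(s \right)} = \frac{s + s}{s + \left(\frac{1}{5} \cdot 7 + \frac{s}{7}\right)} = \frac{2 s}{s + \left(\frac{7}{5} + s \frac{1}{7}\right)} = \frac{2 s}{s + \left(\frac{7}{5} + \frac{s}{7}\right)} = \frac{2 s}{\frac{7}{5} + \frac{8 s}{7}}$)
$\left(-1537 - 1158\right) H{\left(-20 \right)} = \left(-1537 - 1158\right) 70 \left(-20\right) \frac{1}{49 + 40 \left(-20\right)} = - 2695 \cdot 70 \left(-20\right) \frac{1}{49 - 800} = - 2695 \cdot 70 \left(-20\right) \frac{1}{-751} = - 2695 \cdot 70 \left(-20\right) \left(- \frac{1}{751}\right) = \left(-2695\right) \frac{1400}{751} = - \frac{3773000}{751}$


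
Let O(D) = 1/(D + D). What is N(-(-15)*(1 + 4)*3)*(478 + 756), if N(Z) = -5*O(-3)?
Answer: 3085/3 ≈ 1028.3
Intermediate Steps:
O(D) = 1/(2*D)
N(Z) = ⅚ (N(Z) = -5/(2*(-3)) = -5*(-1)/(2*3) = -5*(-⅙) = ⅚)
N(-(-15)*(1 + 4)*3)*(478 + 756) = 5*(478 + 756)/6 = (⅚)*1234 = 3085/3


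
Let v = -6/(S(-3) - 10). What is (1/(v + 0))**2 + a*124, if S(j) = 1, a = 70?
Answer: 34729/4 ≈ 8682.3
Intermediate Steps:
v = 2/3 (v = -6/(1 - 10) = -6/(-9) = -6*(-1/9) = 2/3 ≈ 0.66667)
(1/(v + 0))**2 + a*124 = (1/(2/3 + 0))**2 + 70*124 = (1/(2/3))**2 + 8680 = (3/2)**2 + 8680 = 9/4 + 8680 = 34729/4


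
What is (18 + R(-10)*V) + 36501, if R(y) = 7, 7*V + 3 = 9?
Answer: 36525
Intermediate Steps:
V = 6/7 (V = -3/7 + (⅐)*9 = -3/7 + 9/7 = 6/7 ≈ 0.85714)
(18 + R(-10)*V) + 36501 = (18 + 7*(6/7)) + 36501 = (18 + 6) + 36501 = 24 + 36501 = 36525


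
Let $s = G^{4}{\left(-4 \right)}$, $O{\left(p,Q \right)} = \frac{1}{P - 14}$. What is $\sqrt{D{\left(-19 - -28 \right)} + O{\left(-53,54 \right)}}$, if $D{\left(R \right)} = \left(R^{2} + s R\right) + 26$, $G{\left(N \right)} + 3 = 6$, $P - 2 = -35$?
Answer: $\frac{\sqrt{1846677}}{47} \approx 28.913$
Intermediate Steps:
$P = -33$ ($P = 2 - 35 = -33$)
$G{\left(N \right)} = 3$ ($G{\left(N \right)} = -3 + 6 = 3$)
$O{\left(p,Q \right)} = - \frac{1}{47}$ ($O{\left(p,Q \right)} = \frac{1}{-33 - 14} = \frac{1}{-47} = - \frac{1}{47}$)
$s = 81$ ($s = 3^{4} = 81$)
$D{\left(R \right)} = 26 + R^{2} + 81 R$ ($D{\left(R \right)} = \left(R^{2} + 81 R\right) + 26 = 26 + R^{2} + 81 R$)
$\sqrt{D{\left(-19 - -28 \right)} + O{\left(-53,54 \right)}} = \sqrt{\left(26 + \left(-19 - -28\right)^{2} + 81 \left(-19 - -28\right)\right) - \frac{1}{47}} = \sqrt{\left(26 + \left(-19 + 28\right)^{2} + 81 \left(-19 + 28\right)\right) - \frac{1}{47}} = \sqrt{\left(26 + 9^{2} + 81 \cdot 9\right) - \frac{1}{47}} = \sqrt{\left(26 + 81 + 729\right) - \frac{1}{47}} = \sqrt{836 - \frac{1}{47}} = \sqrt{\frac{39291}{47}} = \frac{\sqrt{1846677}}{47}$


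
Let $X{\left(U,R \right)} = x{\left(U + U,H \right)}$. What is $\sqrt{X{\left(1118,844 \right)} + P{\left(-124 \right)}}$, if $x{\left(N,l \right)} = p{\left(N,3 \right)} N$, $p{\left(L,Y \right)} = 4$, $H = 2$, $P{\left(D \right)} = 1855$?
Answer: $\sqrt{10799} \approx 103.92$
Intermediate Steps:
$x{\left(N,l \right)} = 4 N$
$X{\left(U,R \right)} = 8 U$ ($X{\left(U,R \right)} = 4 \left(U + U\right) = 4 \cdot 2 U = 8 U$)
$\sqrt{X{\left(1118,844 \right)} + P{\left(-124 \right)}} = \sqrt{8 \cdot 1118 + 1855} = \sqrt{8944 + 1855} = \sqrt{10799}$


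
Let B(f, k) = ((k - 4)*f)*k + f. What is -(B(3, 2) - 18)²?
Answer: -729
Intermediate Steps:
B(f, k) = f + f*k*(-4 + k) (B(f, k) = ((-4 + k)*f)*k + f = (f*(-4 + k))*k + f = f*k*(-4 + k) + f = f + f*k*(-4 + k))
-(B(3, 2) - 18)² = -(3*(1 + 2² - 4*2) - 18)² = -(3*(1 + 4 - 8) - 18)² = -(3*(-3) - 18)² = -(-9 - 18)² = -1*(-27)² = -1*729 = -729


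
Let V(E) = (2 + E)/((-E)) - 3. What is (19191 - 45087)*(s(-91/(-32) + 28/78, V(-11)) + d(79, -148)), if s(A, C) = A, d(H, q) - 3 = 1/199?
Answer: -127961681/796 ≈ -1.6076e+5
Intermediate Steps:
d(H, q) = 598/199 (d(H, q) = 3 + 1/199 = 598/199)
V(E) = -3 - (2 + E)/E (V(E) = (2 + E)*(-1/E) - 3 = -(2 + E)/E - 3 = -3 - (2 + E)/E)
(19191 - 45087)*(s(-91/(-32) + 28/78, V(-11)) + d(79, -148)) = (19191 - 45087)*((-91/(-32) + 28/78) + 598/199) = -25896*((-91*(-1/32) + 28*(1/78)) + 598/199) = -25896*((91/32 + 14/39) + 598/199) = -25896*(3997/1248 + 598/199) = -25896*1541707/248352 = -127961681/796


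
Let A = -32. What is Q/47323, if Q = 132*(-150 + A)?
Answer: -24024/47323 ≈ -0.50766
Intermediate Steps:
Q = -24024 (Q = 132*(-150 - 32) = 132*(-182) = -24024)
Q/47323 = -24024/47323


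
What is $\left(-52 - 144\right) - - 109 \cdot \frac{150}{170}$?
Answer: $- \frac{1697}{17} \approx -99.823$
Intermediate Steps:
$\left(-52 - 144\right) - - 109 \cdot \frac{150}{170} = \left(-52 - 144\right) - - 109 \cdot 150 \cdot \frac{1}{170} = -196 - \left(-109\right) \frac{15}{17} = -196 - - \frac{1635}{17} = -196 + \frac{1635}{17} = - \frac{1697}{17}$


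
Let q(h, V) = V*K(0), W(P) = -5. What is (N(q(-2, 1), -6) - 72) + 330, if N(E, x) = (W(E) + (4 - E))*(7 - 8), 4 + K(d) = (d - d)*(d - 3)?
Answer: 255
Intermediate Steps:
K(d) = -4 (K(d) = -4 + (d - d)*(d - 3) = -4 + 0*(-3 + d) = -4 + 0 = -4)
q(h, V) = -4*V (q(h, V) = V*(-4) = -4*V)
N(E, x) = 1 + E (N(E, x) = (-5 + (4 - E))*(7 - 8) = (-1 - E)*(-1) = 1 + E)
(N(q(-2, 1), -6) - 72) + 330 = ((1 - 4*1) - 72) + 330 = ((1 - 4) - 72) + 330 = (-3 - 72) + 330 = -75 + 330 = 255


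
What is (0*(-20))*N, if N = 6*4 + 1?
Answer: 0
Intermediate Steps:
N = 25 (N = 24 + 1 = 25)
(0*(-20))*N = (0*(-20))*25 = 0*25 = 0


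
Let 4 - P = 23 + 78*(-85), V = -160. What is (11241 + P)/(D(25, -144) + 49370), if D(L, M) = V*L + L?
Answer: 17852/45395 ≈ 0.39326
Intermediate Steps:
D(L, M) = -159*L (D(L, M) = -160*L + L = -159*L)
P = 6611 (P = 4 - (23 + 78*(-85)) = 4 - (23 - 6630) = 4 - 1*(-6607) = 4 + 6607 = 6611)
(11241 + P)/(D(25, -144) + 49370) = (11241 + 6611)/(-159*25 + 49370) = 17852/(-3975 + 49370) = 17852/45395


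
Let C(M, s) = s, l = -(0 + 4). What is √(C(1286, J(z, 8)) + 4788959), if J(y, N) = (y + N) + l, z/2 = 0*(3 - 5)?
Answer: 9*√59123 ≈ 2188.4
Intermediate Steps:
l = -4 (l = -1*4 = -4)
z = 0 (z = 2*(0*(3 - 5)) = 2*(0*(-2)) = 2*0 = 0)
J(y, N) = -4 + N + y (J(y, N) = (y + N) - 4 = (N + y) - 4 = -4 + N + y)
√(C(1286, J(z, 8)) + 4788959) = √((-4 + 8 + 0) + 4788959) = √(4 + 4788959) = √4788963 = 9*√59123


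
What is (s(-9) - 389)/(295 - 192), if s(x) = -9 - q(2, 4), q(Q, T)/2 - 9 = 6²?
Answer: -488/103 ≈ -4.7379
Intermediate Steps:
q(Q, T) = 90 (q(Q, T) = 18 + 2*6² = 18 + 2*36 = 18 + 72 = 90)
s(x) = -99 (s(x) = -9 - 1*90 = -9 - 90 = -99)
(s(-9) - 389)/(295 - 192) = (-99 - 389)/(295 - 192) = -488/103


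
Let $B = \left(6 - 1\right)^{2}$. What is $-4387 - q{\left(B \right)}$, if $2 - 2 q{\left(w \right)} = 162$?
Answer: $-4307$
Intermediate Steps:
$B = 25$ ($B = 5^{2} = 25$)
$q{\left(w \right)} = -80$ ($q{\left(w \right)} = 1 - 81 = -80$)
$-4387 - q{\left(B \right)} = -4387 - -80 = -4387 + 80 = -4307$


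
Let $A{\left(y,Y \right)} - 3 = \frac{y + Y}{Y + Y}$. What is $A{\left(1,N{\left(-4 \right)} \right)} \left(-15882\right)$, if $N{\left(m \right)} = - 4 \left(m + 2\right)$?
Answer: $- \frac{452637}{8} \approx -56580.0$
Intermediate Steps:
$N{\left(m \right)} = -8 - 4 m$ ($N{\left(m \right)} = - 4 \left(2 + m\right) = -8 - 4 m$)
$A{\left(y,Y \right)} = 3 + \frac{Y + y}{2 Y}$ ($A{\left(y,Y \right)} = 3 + \frac{y + Y}{Y + Y} = 3 + \frac{Y + y}{2 Y}$)
$A{\left(1,N{\left(-4 \right)} \right)} \left(-15882\right) = \frac{1 + 7 \left(-8 - -16\right)}{2 \left(-8 - -16\right)} \left(-15882\right) = \frac{1 + 7 \left(-8 + 16\right)}{2 \left(-8 + 16\right)} \left(-15882\right) = \frac{1 + 7 \cdot 8}{2 \cdot 8} \left(-15882\right) = \frac{1}{2} \cdot \frac{1}{8} \left(1 + 56\right) \left(-15882\right) = \frac{1}{2} \cdot \frac{1}{8} \cdot 57 \left(-15882\right) = \frac{57}{16} \left(-15882\right) = - \frac{452637}{8}$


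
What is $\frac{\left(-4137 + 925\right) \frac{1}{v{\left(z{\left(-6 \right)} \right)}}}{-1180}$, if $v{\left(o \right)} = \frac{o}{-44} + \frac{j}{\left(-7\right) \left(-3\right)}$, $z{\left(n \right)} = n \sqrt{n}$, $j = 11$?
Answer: $\frac{44889306}{12150755} - \frac{11686059 i \sqrt{6}}{12150755} \approx 3.6944 - 2.3558 i$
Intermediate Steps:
$z{\left(n \right)} = n^{\frac{3}{2}}$
$v{\left(o \right)} = \frac{11}{21} - \frac{o}{44}$ ($v{\left(o \right)} = \frac{o}{-44} + \frac{11}{\left(-7\right) \left(-3\right)} = o \left(- \frac{1}{44}\right) + \frac{11}{21} = - \frac{o}{44} + 11 \cdot \frac{1}{21} = - \frac{o}{44} + \frac{11}{21} = \frac{11}{21} - \frac{o}{44}$)
$\frac{\left(-4137 + 925\right) \frac{1}{v{\left(z{\left(-6 \right)} \right)}}}{-1180} = \frac{\left(-4137 + 925\right) \frac{1}{\frac{11}{21} - \frac{\left(-6\right)^{\frac{3}{2}}}{44}}}{-1180} = - \frac{3212}{\frac{11}{21} - \frac{\left(-6\right) i \sqrt{6}}{44}} \left(- \frac{1}{1180}\right) = - \frac{3212}{\frac{11}{21} + \frac{3 i \sqrt{6}}{22}} \left(- \frac{1}{1180}\right) = \frac{803}{295 \left(\frac{11}{21} + \frac{3 i \sqrt{6}}{22}\right)}$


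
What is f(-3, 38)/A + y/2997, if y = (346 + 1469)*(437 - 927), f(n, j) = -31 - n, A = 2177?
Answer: -92199946/310689 ≈ -296.76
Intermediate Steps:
y = -889350 (y = 1815*(-490) = -889350)
f(-3, 38)/A + y/2997 = (-31 - 1*(-3))/2177 - 889350/2997 = (-31 + 3)*(1/2177) - 889350*1/2997 = -28*1/2177 - 296450/999 = -4/311 - 296450/999 = -92199946/310689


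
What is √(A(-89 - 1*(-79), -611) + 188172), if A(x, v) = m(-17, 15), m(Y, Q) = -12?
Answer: 112*√15 ≈ 433.77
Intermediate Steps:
A(x, v) = -12
√(A(-89 - 1*(-79), -611) + 188172) = √(-12 + 188172) = √188160 = 112*√15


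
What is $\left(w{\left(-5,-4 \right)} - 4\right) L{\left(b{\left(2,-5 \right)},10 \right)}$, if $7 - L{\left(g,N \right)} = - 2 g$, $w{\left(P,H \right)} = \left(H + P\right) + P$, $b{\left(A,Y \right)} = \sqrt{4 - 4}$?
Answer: $-126$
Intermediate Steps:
$b{\left(A,Y \right)} = 0$ ($b{\left(A,Y \right)} = \sqrt{0} = 0$)
$w{\left(P,H \right)} = H + 2 P$
$L{\left(g,N \right)} = 7 + 2 g$ ($L{\left(g,N \right)} = 7 - - 2 g = 7 + 2 g$)
$\left(w{\left(-5,-4 \right)} - 4\right) L{\left(b{\left(2,-5 \right)},10 \right)} = \left(\left(-4 + 2 \left(-5\right)\right) - 4\right) \left(7 + 2 \cdot 0\right) = \left(\left(-4 - 10\right) - 4\right) \left(7 + 0\right) = \left(-14 - 4\right) 7 = \left(-18\right) 7 = -126$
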